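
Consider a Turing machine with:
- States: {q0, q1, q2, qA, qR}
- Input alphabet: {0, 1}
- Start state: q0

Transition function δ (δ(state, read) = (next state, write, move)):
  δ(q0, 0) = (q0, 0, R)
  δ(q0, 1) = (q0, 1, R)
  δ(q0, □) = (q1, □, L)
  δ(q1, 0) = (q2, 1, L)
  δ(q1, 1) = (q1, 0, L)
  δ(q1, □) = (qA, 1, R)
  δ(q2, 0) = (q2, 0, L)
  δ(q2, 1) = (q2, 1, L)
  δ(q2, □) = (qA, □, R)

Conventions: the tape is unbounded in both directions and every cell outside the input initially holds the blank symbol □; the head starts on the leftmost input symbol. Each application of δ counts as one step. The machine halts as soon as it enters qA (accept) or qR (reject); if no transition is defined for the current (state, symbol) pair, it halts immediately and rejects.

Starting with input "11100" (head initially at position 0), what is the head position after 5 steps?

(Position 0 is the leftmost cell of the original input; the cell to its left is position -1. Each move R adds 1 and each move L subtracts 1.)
Step 0: [q0]11100 (head at position 0)
Step 1: δ(q0, 1) = (q0, 1, R)  ⊢  1[q0]1100 (head at position 1)
Step 2: δ(q0, 1) = (q0, 1, R)  ⊢  11[q0]100 (head at position 2)
Step 3: δ(q0, 1) = (q0, 1, R)  ⊢  111[q0]00 (head at position 3)
Step 4: δ(q0, 0) = (q0, 0, R)  ⊢  1110[q0]0 (head at position 4)
Step 5: δ(q0, 0) = (q0, 0, R)  ⊢  11100[q0]□ (head at position 5)
Head position after 5 steps: 5

Final answer: Position 5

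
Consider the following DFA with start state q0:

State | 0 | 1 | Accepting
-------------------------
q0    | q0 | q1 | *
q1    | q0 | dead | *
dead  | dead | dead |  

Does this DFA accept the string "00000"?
Start in q0.
Read '0': q0 → q0
Read '0': q0 → q0
Read '0': q0 → q0
Read '0': q0 → q0
Read '0': q0 → q0
Final state q0 is accepting, so the string is accepted.

Final answer: Yes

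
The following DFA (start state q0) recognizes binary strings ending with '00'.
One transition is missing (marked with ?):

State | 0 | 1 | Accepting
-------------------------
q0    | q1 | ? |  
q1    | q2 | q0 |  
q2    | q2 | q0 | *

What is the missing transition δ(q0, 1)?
q0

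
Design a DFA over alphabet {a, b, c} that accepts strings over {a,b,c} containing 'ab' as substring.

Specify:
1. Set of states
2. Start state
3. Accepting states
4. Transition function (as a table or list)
One valid DFA (any DFA recognizing the same language is acceptable):
States: {q0, q1, q2}
Start: q0
Accepting: {q2}
Transitions (accepting states marked with *):
State | a | b | c | Accepting
-----------------------------
q0    | q1 | q0 | q0 |  
q1    | q1 | q2 | q0 |  
q2    | q2 | q2 | q2 | *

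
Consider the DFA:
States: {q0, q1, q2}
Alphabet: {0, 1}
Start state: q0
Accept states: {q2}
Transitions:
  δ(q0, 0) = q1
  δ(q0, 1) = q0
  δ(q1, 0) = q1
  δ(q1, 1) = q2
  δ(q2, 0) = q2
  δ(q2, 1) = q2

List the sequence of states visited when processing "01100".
Starting at q0
Read '0': q0 -> q1
Read '1': q1 -> q2
Read '1': q2 -> q2
Read '0': q2 -> q2
Read '0': q2 -> q2

Final answer: q0 -> q1 -> q2 -> q2 -> q2 -> q2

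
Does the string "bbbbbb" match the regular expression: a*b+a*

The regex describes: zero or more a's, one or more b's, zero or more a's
Yes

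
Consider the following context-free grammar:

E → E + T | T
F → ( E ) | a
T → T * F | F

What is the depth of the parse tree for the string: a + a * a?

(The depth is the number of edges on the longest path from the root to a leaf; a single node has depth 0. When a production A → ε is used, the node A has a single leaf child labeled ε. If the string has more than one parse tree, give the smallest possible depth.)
The grammar is unambiguous; the parse tree of a + a * a is:
E → E + T at the root (depth 0).
  Left E (depth 1) → T (2) → F (3) → a (4).
  Right T (depth 1) → T * F; that T (2) → F (3) → a (4); F (2) → a (3).
The longest root-to-leaf paths have 4 edges.
Depth = 4.

Final answer: 4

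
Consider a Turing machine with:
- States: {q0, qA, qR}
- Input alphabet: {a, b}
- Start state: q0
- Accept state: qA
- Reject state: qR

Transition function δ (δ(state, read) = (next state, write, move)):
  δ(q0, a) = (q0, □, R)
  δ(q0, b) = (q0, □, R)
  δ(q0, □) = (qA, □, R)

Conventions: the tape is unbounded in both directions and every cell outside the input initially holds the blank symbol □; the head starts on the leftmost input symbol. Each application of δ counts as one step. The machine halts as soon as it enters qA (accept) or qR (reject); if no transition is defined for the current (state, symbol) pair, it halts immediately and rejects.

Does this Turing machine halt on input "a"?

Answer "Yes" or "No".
Step 0: [q0]a (head at position 0)
Step 1: δ(q0, a) = (q0, □, R)  ⊢  □[q0]□ (head at position 1)
Step 2: δ(q0, □) = (qA, □, R)  ⊢  □□[qA]□ (head at position 2)
The machine is in qA, so it halts and accepts.
It halts after 2 steps.

Final answer: Yes - halts after 2 steps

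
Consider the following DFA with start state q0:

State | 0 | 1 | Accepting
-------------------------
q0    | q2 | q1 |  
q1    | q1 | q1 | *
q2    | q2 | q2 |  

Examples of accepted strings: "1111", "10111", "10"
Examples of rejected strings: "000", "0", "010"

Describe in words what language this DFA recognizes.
non-empty binary strings starting with 1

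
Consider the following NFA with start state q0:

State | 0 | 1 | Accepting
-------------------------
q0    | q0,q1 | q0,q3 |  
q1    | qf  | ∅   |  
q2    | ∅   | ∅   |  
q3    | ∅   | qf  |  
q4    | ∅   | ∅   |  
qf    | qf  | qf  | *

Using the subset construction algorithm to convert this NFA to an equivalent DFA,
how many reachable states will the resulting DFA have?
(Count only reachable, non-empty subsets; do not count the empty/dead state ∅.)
Start subset: {q0}
{q0}: on 0 → {q0, q1}, on 1 → {q0, q3}
{q0, q1}: on 0 → {q0, q1, qf}, on 1 → {q0, q3}
{q0, q3}: on 0 → {q0, q1}, on 1 → {q0, q3, qf}
{q0, q1, qf}: on 0 → {q0, q1, qf}, on 1 → {q0, q3, qf}
{q0, q3, qf}: on 0 → {q0, q1, qf}, on 1 → {q0, q3, qf}
Reachable non-empty subsets: {q0}, {q0, q1}, {q0, q3}, {q0, q1, qf}, {q0, q3, qf} — 5 in total.

Final answer: 5 states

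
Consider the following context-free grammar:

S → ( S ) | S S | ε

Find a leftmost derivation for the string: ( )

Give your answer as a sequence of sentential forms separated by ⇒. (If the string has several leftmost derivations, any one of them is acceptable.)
Start with S.
Step 1: the leftmost non-terminal is S; apply S → ( S ):  ( S )
Step 2: the leftmost non-terminal is S; apply S → ε:  ( )

Final answer: S ⇒ ( S ) ⇒ ( )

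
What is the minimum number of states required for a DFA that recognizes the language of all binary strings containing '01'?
Language: binary strings containing '01'
Lower bound (Myhill–Nerode): the prefixes ε, 0, 01 are pairwise distinguishable:
  ε vs 01: suffix ε distinguishes them (ε is rejected, 01 is accepted)
  0 vs 01: suffix ε distinguishes them (0 is rejected, 01 is accepted)
  ε vs 0: suffix 1 distinguishes them (ε·1 = 1 is rejected, 0·1 = 01 is accepted)
So any DFA needs at least 3 states.
Upper bound: a DFA with 3 states exists (one state per class above: 'no progress', 'last symbol 0', and 'seen 01' (accepting sink)).
Minimum states: 3

Final answer: 3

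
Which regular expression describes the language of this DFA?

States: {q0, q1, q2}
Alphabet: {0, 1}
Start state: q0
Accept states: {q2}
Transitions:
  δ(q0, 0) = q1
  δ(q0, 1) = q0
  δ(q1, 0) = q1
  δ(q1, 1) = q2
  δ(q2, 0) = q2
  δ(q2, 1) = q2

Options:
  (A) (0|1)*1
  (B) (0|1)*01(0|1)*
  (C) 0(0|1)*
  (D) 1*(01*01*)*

Testing sample strings against the DFA:
  '0111' -> accepted
  '11' -> rejected
  '1010' -> accepted
  '0001' -> accepted
Checking each option for a counterexample:
  (A) (0|1)*1: '1' is rejected by the DFA but matches the regex → eliminated
  (B) (0|1)*01(0|1)*: agrees with the DFA on all strings of length ≤ 4
  (C) 0(0|1)*: '0' is rejected by the DFA but matches the regex → eliminated
  (D) 1*(01*01*)*: ε is rejected by the DFA but matches the regex → eliminated
Only (B) (0|1)*01(0|1)* is consistent with the DFA.

Final answer: (B) (0|1)*01(0|1)*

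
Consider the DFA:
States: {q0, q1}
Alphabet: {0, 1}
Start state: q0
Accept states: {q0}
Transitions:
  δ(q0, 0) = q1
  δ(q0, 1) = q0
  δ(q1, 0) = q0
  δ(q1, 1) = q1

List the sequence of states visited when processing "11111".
Starting at q0
Read '1': q0 -> q0
Read '1': q0 -> q0
Read '1': q0 -> q0
Read '1': q0 -> q0
Read '1': q0 -> q0

Final answer: q0 -> q0 -> q0 -> q0 -> q0 -> q0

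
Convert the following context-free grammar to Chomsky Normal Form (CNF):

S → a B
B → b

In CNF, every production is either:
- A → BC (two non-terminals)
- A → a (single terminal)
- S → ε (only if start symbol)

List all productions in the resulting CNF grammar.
The grammar has no ε-productions or unit productions to eliminate.
S → a B has terminal a in a right-hand side of length ≥ 2: introduce T_a → a and use T_a in place of a.
B → b is already in CNF (single terminal) – keep it.
S → a B becomes S → T_a B.
Resulting CNF grammar (3 productions): T_a → a; B → b; S → T_a B

Final answer: T_a → a; B → b; S → T_a B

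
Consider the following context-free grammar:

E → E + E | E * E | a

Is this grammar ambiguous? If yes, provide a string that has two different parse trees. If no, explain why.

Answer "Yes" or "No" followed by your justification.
Two different leftmost derivations of a + a * a:
  (1) E ⇒ E + E ⇒ a + E ⇒ a + E * E ⇒ a + a * E ⇒ a + a * a   (tree groups a + (a * a))
  (2) E ⇒ E * E ⇒ E + E * E ⇒ a + E * E ⇒ a + a * E ⇒ a + a * a   (tree groups (a + a) * a)
Two distinct leftmost derivations = two distinct parse trees, so the grammar is ambiguous.

Final answer: Yes - the string 'a + a * a' has two distinct leftmost derivations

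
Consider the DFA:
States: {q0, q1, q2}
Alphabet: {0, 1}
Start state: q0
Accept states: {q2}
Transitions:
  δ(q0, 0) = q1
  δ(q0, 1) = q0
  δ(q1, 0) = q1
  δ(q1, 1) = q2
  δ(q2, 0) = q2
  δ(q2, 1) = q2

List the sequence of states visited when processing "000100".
Starting at q0
Read '0': q0 -> q1
Read '0': q1 -> q1
Read '0': q1 -> q1
Read '1': q1 -> q2
Read '0': q2 -> q2
Read '0': q2 -> q2

Final answer: q0 -> q1 -> q1 -> q1 -> q2 -> q2 -> q2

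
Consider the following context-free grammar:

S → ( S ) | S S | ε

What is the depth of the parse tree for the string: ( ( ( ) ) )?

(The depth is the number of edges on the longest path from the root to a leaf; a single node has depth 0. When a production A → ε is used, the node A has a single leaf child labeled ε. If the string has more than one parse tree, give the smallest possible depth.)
The string is 3 nested pairs. The shallowest parse tree applies S → ( S ) 3 times (one node per nested pair, each a child of the previous) and then S → ε in the middle.
S nodes at depths 0..3, ε leaf at depth 4; parentheses leaves are at depths 1..3.
(Using S → S S with an S → ε child anywhere only adds levels, so it cannot give a shallower tree.)
Depth = 4.

Final answer: 4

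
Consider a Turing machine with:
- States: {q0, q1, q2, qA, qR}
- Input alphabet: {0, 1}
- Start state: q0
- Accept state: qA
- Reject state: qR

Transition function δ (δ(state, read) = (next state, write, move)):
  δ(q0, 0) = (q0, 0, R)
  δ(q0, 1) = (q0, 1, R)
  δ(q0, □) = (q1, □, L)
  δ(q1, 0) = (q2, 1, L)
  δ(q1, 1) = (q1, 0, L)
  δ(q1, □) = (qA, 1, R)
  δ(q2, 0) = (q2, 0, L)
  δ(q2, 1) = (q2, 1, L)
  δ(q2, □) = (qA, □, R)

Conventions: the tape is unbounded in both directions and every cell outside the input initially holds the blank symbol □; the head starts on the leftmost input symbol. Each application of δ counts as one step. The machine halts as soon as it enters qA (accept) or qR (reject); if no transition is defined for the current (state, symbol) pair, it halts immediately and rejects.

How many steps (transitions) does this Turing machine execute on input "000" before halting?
Step 0: [q0]000 (head at position 0)
Step 1: δ(q0, 0) = (q0, 0, R)  ⊢  0[q0]00 (head at position 1)
Step 2: δ(q0, 0) = (q0, 0, R)  ⊢  00[q0]0 (head at position 2)
Step 3: δ(q0, 0) = (q0, 0, R)  ⊢  000[q0]□ (head at position 3)
Step 4: δ(q0, □) = (q1, □, L)  ⊢  00[q1]0□ (head at position 2)
Step 5: δ(q1, 0) = (q2, 1, L)  ⊢  0[q2]01□ (head at position 1)
Step 6: δ(q2, 0) = (q2, 0, L)  ⊢  [q2]001□ (head at position 0)
Step 7: δ(q2, 0) = (q2, 0, L)  ⊢  [q2]□001□ (head at position -1)
Step 8: δ(q2, □) = (qA, □, R)  ⊢  □[qA]001□ (head at position 0)
The machine is in qA, so it halts and accepts.
Number of transitions executed: 8.

Final answer: 8 steps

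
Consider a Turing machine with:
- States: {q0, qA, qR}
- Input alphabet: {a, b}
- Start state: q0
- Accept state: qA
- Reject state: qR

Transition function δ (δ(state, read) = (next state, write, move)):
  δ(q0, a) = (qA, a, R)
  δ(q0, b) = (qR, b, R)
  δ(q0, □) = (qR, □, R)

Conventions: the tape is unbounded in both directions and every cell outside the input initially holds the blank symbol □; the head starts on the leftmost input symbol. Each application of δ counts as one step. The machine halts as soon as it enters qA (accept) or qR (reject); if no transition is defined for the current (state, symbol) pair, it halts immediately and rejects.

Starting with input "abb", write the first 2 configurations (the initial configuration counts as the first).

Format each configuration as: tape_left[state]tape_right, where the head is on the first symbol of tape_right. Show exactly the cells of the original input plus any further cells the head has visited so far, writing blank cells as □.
Step 0: [q0]abb (head at position 0)
Step 1: δ(q0, a) = (qA, a, R)  ⊢  a[qA]bb (head at position 1)

Final answer: [q0]abb ⊢ a[qA]bb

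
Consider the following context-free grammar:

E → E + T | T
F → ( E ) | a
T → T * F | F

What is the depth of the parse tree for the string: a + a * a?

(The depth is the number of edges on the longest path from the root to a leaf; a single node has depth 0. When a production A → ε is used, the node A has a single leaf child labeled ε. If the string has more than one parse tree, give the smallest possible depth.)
The grammar is unambiguous; the parse tree of a + a * a is:
E → E + T at the root (depth 0).
  Left E (depth 1) → T (2) → F (3) → a (4).
  Right T (depth 1) → T * F; that T (2) → F (3) → a (4); F (2) → a (3).
The longest root-to-leaf paths have 4 edges.
Depth = 4.

Final answer: 4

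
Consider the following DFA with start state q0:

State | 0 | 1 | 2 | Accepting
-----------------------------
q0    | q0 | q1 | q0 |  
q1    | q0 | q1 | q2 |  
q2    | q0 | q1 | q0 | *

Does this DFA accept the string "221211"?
Start in q0.
Read '2': q0 → q0
Read '2': q0 → q0
Read '1': q0 → q1
Read '2': q1 → q2
Read '1': q2 → q1
Read '1': q1 → q1
Final state q1 is not accepting, so the string is rejected.

Final answer: No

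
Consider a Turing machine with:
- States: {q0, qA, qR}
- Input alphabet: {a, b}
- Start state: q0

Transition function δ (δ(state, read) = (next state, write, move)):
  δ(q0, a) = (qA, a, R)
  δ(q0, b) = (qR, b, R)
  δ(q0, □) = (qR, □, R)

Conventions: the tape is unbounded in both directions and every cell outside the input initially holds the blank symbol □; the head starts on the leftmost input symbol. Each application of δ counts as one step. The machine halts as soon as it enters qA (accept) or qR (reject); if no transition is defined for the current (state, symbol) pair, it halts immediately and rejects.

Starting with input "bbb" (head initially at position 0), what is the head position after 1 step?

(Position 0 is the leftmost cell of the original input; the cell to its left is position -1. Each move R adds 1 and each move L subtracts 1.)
Step 0: [q0]bbb (head at position 0)
Step 1: δ(q0, b) = (qR, b, R)  ⊢  b[qR]bb (head at position 1)
Head position after 1 step: 1

Final answer: Position 1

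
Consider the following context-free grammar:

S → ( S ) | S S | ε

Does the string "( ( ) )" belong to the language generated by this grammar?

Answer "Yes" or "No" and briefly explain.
A derivation exists: S ⇒ ( S ) ⇒ ( ( S ) ) ⇒ ( ( ) ) (using S → ( S ) twice, then S → ε).

Final answer: Yes - a valid derivation exists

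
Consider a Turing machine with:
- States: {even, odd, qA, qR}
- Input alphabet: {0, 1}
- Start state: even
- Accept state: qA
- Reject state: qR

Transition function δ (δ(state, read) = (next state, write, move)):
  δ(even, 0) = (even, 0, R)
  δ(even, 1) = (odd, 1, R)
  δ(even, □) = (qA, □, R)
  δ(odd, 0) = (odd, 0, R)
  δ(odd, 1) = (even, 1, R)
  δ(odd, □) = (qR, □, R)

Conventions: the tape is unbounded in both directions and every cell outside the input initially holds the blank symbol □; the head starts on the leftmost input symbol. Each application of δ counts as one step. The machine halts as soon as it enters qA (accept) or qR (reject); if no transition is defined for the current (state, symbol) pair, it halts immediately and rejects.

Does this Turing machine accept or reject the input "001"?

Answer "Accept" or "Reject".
Step 0: [even]001 (head at position 0)
Step 1: δ(even, 0) = (even, 0, R)  ⊢  0[even]01 (head at position 1)
Step 2: δ(even, 0) = (even, 0, R)  ⊢  00[even]1 (head at position 2)
Step 3: δ(even, 1) = (odd, 1, R)  ⊢  001[odd]□ (head at position 3)
Step 4: δ(odd, □) = (qR, □, R)  ⊢  001□[qR]□ (head at position 4)
The machine is in qR, so it halts and rejects.

Final answer: Reject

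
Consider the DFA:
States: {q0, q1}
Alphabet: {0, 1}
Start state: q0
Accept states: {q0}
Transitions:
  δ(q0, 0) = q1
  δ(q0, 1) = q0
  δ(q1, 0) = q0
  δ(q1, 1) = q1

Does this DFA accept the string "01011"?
Processing string "01011":
  q0 --0--> q1
  q1 --1--> q1
  q1 --0--> q0
  q0 --1--> q0
  q0 --1--> q0
Final state: q0
Accept states: {q0}
q0 is an accept state, so the string is accepted.

Final answer: Yes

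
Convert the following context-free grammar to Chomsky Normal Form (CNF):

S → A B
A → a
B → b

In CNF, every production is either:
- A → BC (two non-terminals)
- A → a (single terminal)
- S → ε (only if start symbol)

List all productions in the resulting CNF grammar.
The grammar has no ε-productions or unit productions to eliminate.
S → A B is already in CNF (two non-terminals) – keep it.
A → a is already in CNF (single terminal) – keep it.
B → b is already in CNF (single terminal) – keep it.
Resulting CNF grammar (3 productions): A → a; B → b; S → A B

Final answer: A → a; B → b; S → A B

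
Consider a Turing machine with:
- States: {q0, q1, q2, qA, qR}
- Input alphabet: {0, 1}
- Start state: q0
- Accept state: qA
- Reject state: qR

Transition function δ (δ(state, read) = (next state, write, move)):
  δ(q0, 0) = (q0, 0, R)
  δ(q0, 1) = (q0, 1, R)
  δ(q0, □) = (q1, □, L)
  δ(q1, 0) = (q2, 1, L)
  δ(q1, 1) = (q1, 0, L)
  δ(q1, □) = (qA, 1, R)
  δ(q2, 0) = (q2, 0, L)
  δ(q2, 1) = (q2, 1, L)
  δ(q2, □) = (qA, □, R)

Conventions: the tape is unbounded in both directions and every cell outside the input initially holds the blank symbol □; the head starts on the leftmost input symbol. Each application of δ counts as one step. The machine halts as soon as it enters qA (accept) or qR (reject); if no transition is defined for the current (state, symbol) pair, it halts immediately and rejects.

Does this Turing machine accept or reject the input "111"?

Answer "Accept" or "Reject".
Step 0: [q0]111 (head at position 0)
Step 1: δ(q0, 1) = (q0, 1, R)  ⊢  1[q0]11 (head at position 1)
Step 2: δ(q0, 1) = (q0, 1, R)  ⊢  11[q0]1 (head at position 2)
Step 3: δ(q0, 1) = (q0, 1, R)  ⊢  111[q0]□ (head at position 3)
Step 4: δ(q0, □) = (q1, □, L)  ⊢  11[q1]1□ (head at position 2)
Step 5: δ(q1, 1) = (q1, 0, L)  ⊢  1[q1]10□ (head at position 1)
Step 6: δ(q1, 1) = (q1, 0, L)  ⊢  [q1]100□ (head at position 0)
Step 7: δ(q1, 1) = (q1, 0, L)  ⊢  [q1]□000□ (head at position -1)
Step 8: δ(q1, □) = (qA, 1, R)  ⊢  1[qA]000□ (head at position 0)
The machine is in qA, so it halts and accepts.

Final answer: Accept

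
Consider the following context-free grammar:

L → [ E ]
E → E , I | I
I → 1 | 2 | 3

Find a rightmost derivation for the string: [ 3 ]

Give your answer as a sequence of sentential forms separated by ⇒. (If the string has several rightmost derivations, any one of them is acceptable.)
Start with L.
Step 1: the rightmost non-terminal is L; apply L → [ E ]:  [ E ]
Step 2: the rightmost non-terminal is E; apply E → I:  [ I ]
Step 3: the rightmost non-terminal is I; apply I → 3:  [ 3 ]

Final answer: L ⇒ [ E ] ⇒ [ I ] ⇒ [ 3 ]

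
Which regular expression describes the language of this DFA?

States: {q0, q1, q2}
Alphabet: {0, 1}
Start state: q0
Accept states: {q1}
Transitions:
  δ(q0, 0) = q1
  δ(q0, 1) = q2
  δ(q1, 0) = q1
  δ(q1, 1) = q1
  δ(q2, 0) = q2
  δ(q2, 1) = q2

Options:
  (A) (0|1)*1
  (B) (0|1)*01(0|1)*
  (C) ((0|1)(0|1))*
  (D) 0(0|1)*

Testing sample strings against the DFA:
  '01' -> accepted
  '11' -> rejected
  '01000' -> accepted
  '011' -> accepted
Checking each option for a counterexample:
  (A) (0|1)*1: '0' is accepted by the DFA but does not match the regex → eliminated
  (B) (0|1)*01(0|1)*: '0' is accepted by the DFA but does not match the regex → eliminated
  (C) ((0|1)(0|1))*: ε is rejected by the DFA but matches the regex → eliminated
  (D) 0(0|1)*: agrees with the DFA on all strings of length ≤ 4
Only (D) 0(0|1)* is consistent with the DFA.

Final answer: (D) 0(0|1)*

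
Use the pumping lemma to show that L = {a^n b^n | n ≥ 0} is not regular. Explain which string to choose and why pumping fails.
Language: L = {a^n b^n | n ≥ 0} (equal numbers of a's followed by b's)
Step 1: Assume for contradiction that L is regular, with pumping length p.
Step 2: Choose s = a^p b^p. Then s ∈ L (it has p a's followed by p b's) and |s| ≥ p.
Step 3: Consider any decomposition s = xyz with |xy| ≤ p and |y| > 0. Since |xy| ≤ p and the first p symbols of s are all a's, y = a^k for some k with 1 ≤ k ≤ p.
Step 4: Pumping up (i = 2): xy²z = a^(p+k) b^p, which has more a's than b's, so xy²z ∉ L.
This contradicts the pumping lemma, so L is not regular.

Final answer: Choose s = a^p b^p. Since |xy| ≤ p, y = a^k with k ≥ 1. Then xy²z = a^(p+k) b^p ∉ L.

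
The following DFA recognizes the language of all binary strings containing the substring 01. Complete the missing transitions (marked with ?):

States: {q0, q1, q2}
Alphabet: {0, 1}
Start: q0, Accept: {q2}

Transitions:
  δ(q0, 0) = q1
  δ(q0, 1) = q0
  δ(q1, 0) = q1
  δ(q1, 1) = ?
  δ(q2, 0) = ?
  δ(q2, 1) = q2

What each state remembers (consistent with the given transitions and accept states):
  q0: 01 not seen yet and the last symbol was not 0
  q1: 01 not seen yet and the last symbol was 0
  q2: the substring 01 has already been seen
Filling in the missing entries:
  δ(q1, 1): in q1 (01 not seen yet and the last symbol was 0), after reading 1 we have: the substring 01 has already been seen → q2
  δ(q2, 0): in q2 (the substring 01 has already been seen), after reading 0 we have: the substring 01 has already been seen → q2

Final answer: δ(q1, 1) = q2; δ(q2, 0) = q2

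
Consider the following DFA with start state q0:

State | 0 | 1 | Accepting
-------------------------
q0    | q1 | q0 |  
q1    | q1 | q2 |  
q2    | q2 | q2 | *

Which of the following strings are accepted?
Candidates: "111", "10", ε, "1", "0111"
"111": q0 → q0 → q0 → q0; q0 is not accepting → rejected
"10": q0 → q0 → q1; q1 is not accepting → rejected
ε: q0; q0 is not accepting → rejected
"1": q0 → q0; q0 is not accepting → rejected
"0111": q0 → q1 → q2 → q2 → q2; q2 is accepting → accepted

Final answer: "0111"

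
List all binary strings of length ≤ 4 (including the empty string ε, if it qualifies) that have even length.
Checking every binary string of length 0 to 4:
  Length 0: accepted: ε | rejected: (none)
  Length 1: accepted: (none) | rejected: 0, 1
  Length 2: accepted: 00, 01, 10, 11 | rejected: (none)
  Length 3: accepted: (none) | rejected: 000, 001, 010, 011, 100, 101, 110, 111
  Length 4: accepted: 0000, 0001, 0010, 0011, 0100, 0101, 0110, 0111, 1000, 1001, 1010, 1011, 1100, 1101, 1110, 1111 | rejected: (none)
Total: 21 string(s).

Final answer: ε, 00, 01, 10, 11, 0000, 0001, 0010, 0011, 0100, 0101, 0110, 0111, 1000, 1001, 1010, 1011, 1100, 1101, 1110, 1111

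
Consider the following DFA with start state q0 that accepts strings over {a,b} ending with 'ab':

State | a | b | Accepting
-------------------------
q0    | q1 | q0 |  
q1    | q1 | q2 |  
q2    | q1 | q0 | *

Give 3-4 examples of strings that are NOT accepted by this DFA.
Any strings that end in a non-accepting state work; for example:
"bb": q0 → q0 → q0; q0 is not accepting → rejected
"aabb": q0 → q1 → q1 → q2 → q0; q0 is not accepting → rejected
"babb": q0 → q0 → q1 → q2 → q0; q0 is not accepting → rejected
"bbbb": q0 → q0 → q0 → q0 → q0; q0 is not accepting → rejected

Final answer: "bb", "aabb", "babb", "bbbb"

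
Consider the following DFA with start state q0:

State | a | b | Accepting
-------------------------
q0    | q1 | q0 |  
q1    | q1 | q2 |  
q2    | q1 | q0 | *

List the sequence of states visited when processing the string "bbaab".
q0 → q0 → q0 → q1 → q1 → q2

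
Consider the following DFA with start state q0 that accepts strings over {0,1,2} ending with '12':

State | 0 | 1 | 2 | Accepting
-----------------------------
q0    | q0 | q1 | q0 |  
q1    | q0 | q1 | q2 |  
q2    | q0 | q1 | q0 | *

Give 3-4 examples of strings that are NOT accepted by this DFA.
Any strings that end in a non-accepting state work; for example:
"121": q0 → q1 → q2 → q1; q1 is not accepting → rejected
"211": q0 → q0 → q1 → q1; q1 is not accepting → rejected
"1120": q0 → q1 → q1 → q2 → q0; q0 is not accepting → rejected
"2021": q0 → q0 → q0 → q0 → q1; q1 is not accepting → rejected

Final answer: "121", "211", "1120", "2021"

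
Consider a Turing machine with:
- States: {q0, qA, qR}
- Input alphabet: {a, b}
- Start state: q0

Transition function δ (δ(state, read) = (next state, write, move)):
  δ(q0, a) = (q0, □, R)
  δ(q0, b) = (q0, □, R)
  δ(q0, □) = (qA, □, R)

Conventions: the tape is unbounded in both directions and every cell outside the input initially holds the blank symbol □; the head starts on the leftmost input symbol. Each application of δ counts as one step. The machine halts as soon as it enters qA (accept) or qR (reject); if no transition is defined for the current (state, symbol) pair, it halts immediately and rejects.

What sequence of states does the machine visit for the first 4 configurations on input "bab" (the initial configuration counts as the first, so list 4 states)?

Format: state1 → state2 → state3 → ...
Step 0: [q0]bab (head at position 0)
Step 1: δ(q0, b) = (q0, □, R)  ⊢  □[q0]ab (head at position 1)
Step 2: δ(q0, a) = (q0, □, R)  ⊢  □□[q0]b (head at position 2)
Step 3: δ(q0, b) = (q0, □, R)  ⊢  □□□[q0]□ (head at position 3)
Reading off the states of these 4 configurations: q0 → q0 → q0 → q0

Final answer: q0 → q0 → q0 → q0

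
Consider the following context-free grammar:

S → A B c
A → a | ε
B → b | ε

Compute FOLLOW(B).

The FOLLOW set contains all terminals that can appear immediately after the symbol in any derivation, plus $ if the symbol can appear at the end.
B occurs in S → A B c, immediately followed by the terminal c. So FOLLOW(B) = {c}.

Final answer: {c}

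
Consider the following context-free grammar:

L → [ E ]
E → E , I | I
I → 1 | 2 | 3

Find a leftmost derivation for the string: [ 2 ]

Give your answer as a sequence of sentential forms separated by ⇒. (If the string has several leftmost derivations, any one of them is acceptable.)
Start with L.
Step 1: the leftmost non-terminal is L; apply L → [ E ]:  [ E ]
Step 2: the leftmost non-terminal is E; apply E → I:  [ I ]
Step 3: the leftmost non-terminal is I; apply I → 2:  [ 2 ]

Final answer: L ⇒ [ E ] ⇒ [ I ] ⇒ [ 2 ]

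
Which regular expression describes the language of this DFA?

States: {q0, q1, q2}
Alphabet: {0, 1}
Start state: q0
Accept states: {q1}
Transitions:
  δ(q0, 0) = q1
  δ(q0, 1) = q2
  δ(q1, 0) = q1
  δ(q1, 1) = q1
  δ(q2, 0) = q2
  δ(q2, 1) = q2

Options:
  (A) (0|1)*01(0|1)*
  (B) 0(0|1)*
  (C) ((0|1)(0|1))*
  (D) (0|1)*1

Testing sample strings against the DFA:
  '1110' -> rejected
  '11' -> rejected
  '11' -> rejected
  '0000' -> accepted
Checking each option for a counterexample:
  (A) (0|1)*01(0|1)*: '0' is accepted by the DFA but does not match the regex → eliminated
  (B) 0(0|1)*: agrees with the DFA on all strings of length ≤ 4
  (C) ((0|1)(0|1))*: ε is rejected by the DFA but matches the regex → eliminated
  (D) (0|1)*1: '0' is accepted by the DFA but does not match the regex → eliminated
Only (B) 0(0|1)* is consistent with the DFA.

Final answer: (B) 0(0|1)*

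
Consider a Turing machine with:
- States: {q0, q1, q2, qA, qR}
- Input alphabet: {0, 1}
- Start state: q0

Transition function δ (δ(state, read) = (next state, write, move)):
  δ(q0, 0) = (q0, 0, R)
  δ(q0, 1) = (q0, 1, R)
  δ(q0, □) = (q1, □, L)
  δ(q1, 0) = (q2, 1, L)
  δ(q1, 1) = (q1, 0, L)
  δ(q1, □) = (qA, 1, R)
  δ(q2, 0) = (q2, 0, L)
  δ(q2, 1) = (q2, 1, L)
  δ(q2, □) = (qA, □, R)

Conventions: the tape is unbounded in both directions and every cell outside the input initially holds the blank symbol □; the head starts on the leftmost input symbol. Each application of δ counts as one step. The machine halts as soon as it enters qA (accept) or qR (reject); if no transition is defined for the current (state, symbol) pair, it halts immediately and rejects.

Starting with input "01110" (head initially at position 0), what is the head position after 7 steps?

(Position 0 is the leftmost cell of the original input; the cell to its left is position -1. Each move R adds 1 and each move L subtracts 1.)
Step 0: [q0]01110 (head at position 0)
Step 1: δ(q0, 0) = (q0, 0, R)  ⊢  0[q0]1110 (head at position 1)
Step 2: δ(q0, 1) = (q0, 1, R)  ⊢  01[q0]110 (head at position 2)
Step 3: δ(q0, 1) = (q0, 1, R)  ⊢  011[q0]10 (head at position 3)
Step 4: δ(q0, 1) = (q0, 1, R)  ⊢  0111[q0]0 (head at position 4)
Step 5: δ(q0, 0) = (q0, 0, R)  ⊢  01110[q0]□ (head at position 5)
Step 6: δ(q0, □) = (q1, □, L)  ⊢  0111[q1]0□ (head at position 4)
Step 7: δ(q1, 0) = (q2, 1, L)  ⊢  011[q2]11□ (head at position 3)
Head position after 7 steps: 3

Final answer: Position 3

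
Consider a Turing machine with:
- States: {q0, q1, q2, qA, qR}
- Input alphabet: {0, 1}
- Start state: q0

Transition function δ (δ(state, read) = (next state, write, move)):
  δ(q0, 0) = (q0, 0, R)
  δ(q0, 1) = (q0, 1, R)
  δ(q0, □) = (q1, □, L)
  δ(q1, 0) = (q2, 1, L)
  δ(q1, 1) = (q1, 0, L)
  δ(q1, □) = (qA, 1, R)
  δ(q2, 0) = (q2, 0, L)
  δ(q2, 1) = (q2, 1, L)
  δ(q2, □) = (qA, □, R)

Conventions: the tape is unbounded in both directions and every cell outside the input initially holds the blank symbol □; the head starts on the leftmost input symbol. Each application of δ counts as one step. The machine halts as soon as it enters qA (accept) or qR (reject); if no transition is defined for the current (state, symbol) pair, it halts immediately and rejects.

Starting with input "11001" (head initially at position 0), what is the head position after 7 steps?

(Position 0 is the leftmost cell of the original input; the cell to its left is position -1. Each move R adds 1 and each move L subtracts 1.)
Step 0: [q0]11001 (head at position 0)
Step 1: δ(q0, 1) = (q0, 1, R)  ⊢  1[q0]1001 (head at position 1)
Step 2: δ(q0, 1) = (q0, 1, R)  ⊢  11[q0]001 (head at position 2)
Step 3: δ(q0, 0) = (q0, 0, R)  ⊢  110[q0]01 (head at position 3)
Step 4: δ(q0, 0) = (q0, 0, R)  ⊢  1100[q0]1 (head at position 4)
Step 5: δ(q0, 1) = (q0, 1, R)  ⊢  11001[q0]□ (head at position 5)
Step 6: δ(q0, □) = (q1, □, L)  ⊢  1100[q1]1□ (head at position 4)
Step 7: δ(q1, 1) = (q1, 0, L)  ⊢  110[q1]00□ (head at position 3)
Head position after 7 steps: 3

Final answer: Position 3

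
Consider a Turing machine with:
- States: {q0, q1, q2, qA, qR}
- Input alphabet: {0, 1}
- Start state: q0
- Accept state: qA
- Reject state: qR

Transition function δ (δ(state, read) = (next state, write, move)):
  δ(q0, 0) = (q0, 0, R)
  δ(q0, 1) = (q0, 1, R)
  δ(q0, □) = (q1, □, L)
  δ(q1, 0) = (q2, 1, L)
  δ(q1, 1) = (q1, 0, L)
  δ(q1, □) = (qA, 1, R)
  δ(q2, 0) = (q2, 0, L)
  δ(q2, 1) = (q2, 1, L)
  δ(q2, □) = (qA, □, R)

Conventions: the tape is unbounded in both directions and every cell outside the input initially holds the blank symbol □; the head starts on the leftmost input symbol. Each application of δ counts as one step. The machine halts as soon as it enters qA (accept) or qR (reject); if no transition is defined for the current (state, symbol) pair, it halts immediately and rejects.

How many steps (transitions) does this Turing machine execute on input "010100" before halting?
Step 0: [q0]010100 (head at position 0)
Step 1: δ(q0, 0) = (q0, 0, R)  ⊢  0[q0]10100 (head at position 1)
Step 2: δ(q0, 1) = (q0, 1, R)  ⊢  01[q0]0100 (head at position 2)
Step 3: δ(q0, 0) = (q0, 0, R)  ⊢  010[q0]100 (head at position 3)
Step 4: δ(q0, 1) = (q0, 1, R)  ⊢  0101[q0]00 (head at position 4)
Step 5: δ(q0, 0) = (q0, 0, R)  ⊢  01010[q0]0 (head at position 5)
Step 6: δ(q0, 0) = (q0, 0, R)  ⊢  010100[q0]□ (head at position 6)
Step 7: δ(q0, □) = (q1, □, L)  ⊢  01010[q1]0□ (head at position 5)
Step 8: δ(q1, 0) = (q2, 1, L)  ⊢  0101[q2]01□ (head at position 4)
Step 9: δ(q2, 0) = (q2, 0, L)  ⊢  010[q2]101□ (head at position 3)
Step 10: δ(q2, 1) = (q2, 1, L)  ⊢  01[q2]0101□ (head at position 2)
Step 11: δ(q2, 0) = (q2, 0, L)  ⊢  0[q2]10101□ (head at position 1)
Step 12: δ(q2, 1) = (q2, 1, L)  ⊢  [q2]010101□ (head at position 0)
Step 13: δ(q2, 0) = (q2, 0, L)  ⊢  [q2]□010101□ (head at position -1)
Step 14: δ(q2, □) = (qA, □, R)  ⊢  □[qA]010101□ (head at position 0)
The machine is in qA, so it halts and accepts.
Number of transitions executed: 14.

Final answer: 14 steps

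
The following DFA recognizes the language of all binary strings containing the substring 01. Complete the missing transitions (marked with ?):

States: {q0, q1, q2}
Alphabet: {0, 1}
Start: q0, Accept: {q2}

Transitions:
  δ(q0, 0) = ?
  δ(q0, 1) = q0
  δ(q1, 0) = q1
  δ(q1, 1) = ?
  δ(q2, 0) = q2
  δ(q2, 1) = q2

What each state remembers (consistent with the given transitions and accept states):
  q0: 01 not seen yet and the last symbol was not 0
  q1: 01 not seen yet and the last symbol was 0
  q2: the substring 01 has already been seen
Filling in the missing entries:
  δ(q0, 0): in q0 (01 not seen yet and the last symbol was not 0), after reading 0 we have: 01 not seen yet and the last symbol was 0 → q1
  δ(q1, 1): in q1 (01 not seen yet and the last symbol was 0), after reading 1 we have: the substring 01 has already been seen → q2

Final answer: δ(q0, 0) = q1; δ(q1, 1) = q2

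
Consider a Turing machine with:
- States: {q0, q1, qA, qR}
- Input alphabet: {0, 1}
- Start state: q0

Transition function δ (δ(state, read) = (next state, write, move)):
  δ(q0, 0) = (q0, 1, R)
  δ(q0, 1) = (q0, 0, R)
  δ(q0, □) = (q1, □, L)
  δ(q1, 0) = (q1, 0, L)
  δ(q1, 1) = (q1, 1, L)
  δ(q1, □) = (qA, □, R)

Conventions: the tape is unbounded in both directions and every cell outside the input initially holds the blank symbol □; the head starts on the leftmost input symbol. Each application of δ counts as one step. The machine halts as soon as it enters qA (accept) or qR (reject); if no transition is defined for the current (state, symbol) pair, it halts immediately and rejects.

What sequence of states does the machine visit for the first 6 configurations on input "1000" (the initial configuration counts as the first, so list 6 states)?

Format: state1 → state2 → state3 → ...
Step 0: [q0]1000 (head at position 0)
Step 1: δ(q0, 1) = (q0, 0, R)  ⊢  0[q0]000 (head at position 1)
Step 2: δ(q0, 0) = (q0, 1, R)  ⊢  01[q0]00 (head at position 2)
Step 3: δ(q0, 0) = (q0, 1, R)  ⊢  011[q0]0 (head at position 3)
Step 4: δ(q0, 0) = (q0, 1, R)  ⊢  0111[q0]□ (head at position 4)
Step 5: δ(q0, □) = (q1, □, L)  ⊢  011[q1]1□ (head at position 3)
Reading off the states of these 6 configurations: q0 → q0 → q0 → q0 → q0 → q1

Final answer: q0 → q0 → q0 → q0 → q0 → q1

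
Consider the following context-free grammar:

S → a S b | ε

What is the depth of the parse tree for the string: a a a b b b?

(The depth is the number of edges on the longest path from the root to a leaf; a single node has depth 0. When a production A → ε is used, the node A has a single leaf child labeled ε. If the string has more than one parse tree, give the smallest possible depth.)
The only parse tree applies S → a S b 3 times (once per matching a…b pair) and then S → ε.
The S nodes sit at depths 0, 1, …, 3; the innermost S (depth 3) has the single child ε at depth 4.
The terminal leaves a, b are at depths 1..3, so the longest root-to-leaf path is S → S → … → S → ε with 4 edges.
Depth = 4.

Final answer: 4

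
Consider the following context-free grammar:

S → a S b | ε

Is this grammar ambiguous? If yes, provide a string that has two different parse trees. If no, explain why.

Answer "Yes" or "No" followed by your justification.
At every step exactly one production applies: if the remaining string to generate is non-empty it starts with a and ends with b, forcing S → a S b; if it is empty, S → ε is forced. Hence each string a^n b^n has exactly one derivation (S → a S b applied n times, then S → ε) and one parse tree.

Final answer: No - the grammar is unambiguous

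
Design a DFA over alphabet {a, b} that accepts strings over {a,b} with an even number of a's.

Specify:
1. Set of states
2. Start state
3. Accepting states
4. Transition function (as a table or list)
One valid DFA (any DFA recognizing the same language is acceptable):
States: {q0, q1}
Start: q0
Accepting: {q0}
Transitions (accepting states marked with *):
State | a | b | Accepting
-------------------------
q0    | q1 | q0 | *
q1    | q0 | q1 |  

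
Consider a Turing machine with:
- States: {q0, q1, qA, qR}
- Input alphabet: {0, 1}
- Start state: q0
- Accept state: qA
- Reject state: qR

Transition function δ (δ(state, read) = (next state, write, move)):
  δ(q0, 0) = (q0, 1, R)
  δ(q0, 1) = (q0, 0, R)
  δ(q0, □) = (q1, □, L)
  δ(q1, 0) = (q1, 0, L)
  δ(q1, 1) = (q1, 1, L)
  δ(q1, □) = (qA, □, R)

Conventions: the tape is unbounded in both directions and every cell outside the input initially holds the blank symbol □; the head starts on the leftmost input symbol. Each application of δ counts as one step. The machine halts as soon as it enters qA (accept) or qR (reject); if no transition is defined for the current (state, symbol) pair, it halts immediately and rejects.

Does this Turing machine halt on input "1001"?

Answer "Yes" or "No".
Step 0: [q0]1001 (head at position 0)
Step 1: δ(q0, 1) = (q0, 0, R)  ⊢  0[q0]001 (head at position 1)
Step 2: δ(q0, 0) = (q0, 1, R)  ⊢  01[q0]01 (head at position 2)
Step 3: δ(q0, 0) = (q0, 1, R)  ⊢  011[q0]1 (head at position 3)
Step 4: δ(q0, 1) = (q0, 0, R)  ⊢  0110[q0]□ (head at position 4)
Step 5: δ(q0, □) = (q1, □, L)  ⊢  011[q1]0□ (head at position 3)
Step 6: δ(q1, 0) = (q1, 0, L)  ⊢  01[q1]10□ (head at position 2)
Step 7: δ(q1, 1) = (q1, 1, L)  ⊢  0[q1]110□ (head at position 1)
Step 8: δ(q1, 1) = (q1, 1, L)  ⊢  [q1]0110□ (head at position 0)
Step 9: δ(q1, 0) = (q1, 0, L)  ⊢  [q1]□0110□ (head at position -1)
Step 10: δ(q1, □) = (qA, □, R)  ⊢  □[qA]0110□ (head at position 0)
The machine is in qA, so it halts and accepts.
It halts after 10 steps.

Final answer: Yes - halts after 10 steps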